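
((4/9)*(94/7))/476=94/7497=0.01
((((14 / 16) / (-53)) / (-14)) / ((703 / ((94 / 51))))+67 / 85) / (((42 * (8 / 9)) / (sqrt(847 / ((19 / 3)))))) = 659039777 * sqrt(399) / 53915263360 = 0.24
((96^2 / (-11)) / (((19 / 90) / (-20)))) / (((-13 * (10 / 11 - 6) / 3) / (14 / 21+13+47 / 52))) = 1178323200 / 22477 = 52423.51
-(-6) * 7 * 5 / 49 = 30 / 7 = 4.29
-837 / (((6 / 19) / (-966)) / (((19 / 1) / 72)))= 675656.62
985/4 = 246.25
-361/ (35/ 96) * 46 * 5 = -1594176/ 7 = -227739.43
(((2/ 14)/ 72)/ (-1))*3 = -1/ 168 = -0.01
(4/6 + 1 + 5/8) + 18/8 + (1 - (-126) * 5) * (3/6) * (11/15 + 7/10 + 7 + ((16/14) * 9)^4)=1018212102391/288120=3533986.19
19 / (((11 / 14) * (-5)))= -266 / 55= -4.84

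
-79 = -79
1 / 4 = 0.25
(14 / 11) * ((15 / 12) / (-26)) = -35 / 572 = -0.06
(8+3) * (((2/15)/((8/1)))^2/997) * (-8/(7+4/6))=-0.00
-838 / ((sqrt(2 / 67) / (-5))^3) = 3509125 * sqrt(134) / 2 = 20310529.34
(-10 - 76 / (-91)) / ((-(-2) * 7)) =-417 / 637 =-0.65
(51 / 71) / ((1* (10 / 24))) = 612 / 355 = 1.72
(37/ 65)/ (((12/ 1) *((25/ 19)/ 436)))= 76627/ 4875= 15.72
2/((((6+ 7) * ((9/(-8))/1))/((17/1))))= -272/117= -2.32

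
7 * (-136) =-952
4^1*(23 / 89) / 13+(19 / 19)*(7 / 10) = 9019 / 11570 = 0.78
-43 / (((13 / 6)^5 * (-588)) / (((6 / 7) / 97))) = 0.00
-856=-856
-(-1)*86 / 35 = 86 / 35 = 2.46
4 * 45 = 180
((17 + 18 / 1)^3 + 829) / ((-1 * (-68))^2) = 5463 / 578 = 9.45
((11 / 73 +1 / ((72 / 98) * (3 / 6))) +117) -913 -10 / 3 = -1046549 / 1314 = -796.46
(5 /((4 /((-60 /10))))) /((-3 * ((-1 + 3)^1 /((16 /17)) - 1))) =20 /9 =2.22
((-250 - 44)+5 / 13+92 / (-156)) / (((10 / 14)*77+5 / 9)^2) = -154899 / 1625000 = -0.10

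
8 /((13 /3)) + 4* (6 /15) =224 /65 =3.45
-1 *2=-2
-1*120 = -120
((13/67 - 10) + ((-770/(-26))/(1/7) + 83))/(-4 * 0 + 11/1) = 244317/9581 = 25.50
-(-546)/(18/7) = 637/3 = 212.33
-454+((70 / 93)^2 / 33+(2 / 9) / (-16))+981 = 1203325559 / 2283336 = 527.00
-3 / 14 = -0.21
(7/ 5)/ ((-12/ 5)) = -7/ 12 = -0.58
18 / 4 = 9 / 2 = 4.50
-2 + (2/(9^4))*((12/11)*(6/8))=-16036/8019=-2.00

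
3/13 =0.23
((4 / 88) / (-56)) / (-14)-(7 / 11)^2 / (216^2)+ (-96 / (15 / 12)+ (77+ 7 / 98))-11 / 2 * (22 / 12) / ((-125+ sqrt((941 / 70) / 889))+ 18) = 847 * sqrt(1195070) / 8549643948+ 360386257031187281 / 985429909531932480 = 0.37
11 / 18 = 0.61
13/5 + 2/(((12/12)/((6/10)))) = 19/5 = 3.80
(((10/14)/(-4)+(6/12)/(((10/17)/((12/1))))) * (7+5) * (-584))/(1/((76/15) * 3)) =-186812256/175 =-1067498.61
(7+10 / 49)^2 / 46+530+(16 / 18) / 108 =14254841219 / 26838378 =531.14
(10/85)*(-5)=-10/17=-0.59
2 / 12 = 1 / 6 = 0.17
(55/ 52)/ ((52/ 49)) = 2695/ 2704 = 1.00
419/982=0.43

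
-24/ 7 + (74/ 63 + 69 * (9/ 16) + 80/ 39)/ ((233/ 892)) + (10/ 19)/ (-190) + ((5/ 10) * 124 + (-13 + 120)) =12852843623/ 39364884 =326.51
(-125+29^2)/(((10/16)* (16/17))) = 6086/5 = 1217.20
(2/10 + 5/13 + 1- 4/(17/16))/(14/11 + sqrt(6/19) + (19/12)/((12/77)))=-100994260752/528336829255 + 6044315904 * sqrt(114)/6868378780315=-0.18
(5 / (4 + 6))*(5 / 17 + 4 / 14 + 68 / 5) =7.09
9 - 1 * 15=-6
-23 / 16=-1.44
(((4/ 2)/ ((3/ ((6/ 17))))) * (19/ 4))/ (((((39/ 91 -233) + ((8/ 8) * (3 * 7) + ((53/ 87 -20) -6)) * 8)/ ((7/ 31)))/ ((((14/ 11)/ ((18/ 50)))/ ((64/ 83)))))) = -392160475/ 90727038336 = -0.00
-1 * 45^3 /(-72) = 10125 /8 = 1265.62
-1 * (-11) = 11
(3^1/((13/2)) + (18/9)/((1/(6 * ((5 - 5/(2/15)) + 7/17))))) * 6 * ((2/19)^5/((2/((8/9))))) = -7252992/547217879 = -0.01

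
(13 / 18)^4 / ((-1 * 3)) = -28561 / 314928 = -0.09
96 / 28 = 24 / 7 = 3.43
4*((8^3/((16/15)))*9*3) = 51840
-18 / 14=-9 / 7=-1.29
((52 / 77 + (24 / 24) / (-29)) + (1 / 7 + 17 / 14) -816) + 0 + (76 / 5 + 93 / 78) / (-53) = -6264240354 / 7692685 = -814.31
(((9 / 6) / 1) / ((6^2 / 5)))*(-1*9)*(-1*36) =135 / 2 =67.50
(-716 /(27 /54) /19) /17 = -1432 /323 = -4.43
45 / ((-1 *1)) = -45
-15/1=-15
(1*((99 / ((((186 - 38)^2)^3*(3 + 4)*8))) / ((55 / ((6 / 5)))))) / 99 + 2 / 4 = 40460479179366403 / 80920958358732800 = 0.50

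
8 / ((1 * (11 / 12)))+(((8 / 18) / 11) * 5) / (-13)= 8.71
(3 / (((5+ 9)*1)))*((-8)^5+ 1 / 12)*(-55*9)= 194641425 / 56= 3475739.73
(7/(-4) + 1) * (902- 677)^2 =-151875/4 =-37968.75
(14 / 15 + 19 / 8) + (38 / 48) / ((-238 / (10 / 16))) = 3.31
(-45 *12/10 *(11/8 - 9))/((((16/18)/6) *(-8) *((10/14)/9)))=-2801547/640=-4377.42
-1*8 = -8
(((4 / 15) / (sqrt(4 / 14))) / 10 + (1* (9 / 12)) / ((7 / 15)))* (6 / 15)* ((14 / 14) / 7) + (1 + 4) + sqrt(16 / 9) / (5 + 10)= 2* sqrt(14) / 2625 + 22847 / 4410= 5.18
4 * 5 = 20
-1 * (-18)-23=-5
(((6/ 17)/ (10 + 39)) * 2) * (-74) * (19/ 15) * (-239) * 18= 24194448/ 4165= 5808.99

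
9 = 9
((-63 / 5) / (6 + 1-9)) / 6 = 21 / 20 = 1.05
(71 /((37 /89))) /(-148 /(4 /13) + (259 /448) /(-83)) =-0.36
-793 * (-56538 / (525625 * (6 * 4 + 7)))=44834634 / 16294375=2.75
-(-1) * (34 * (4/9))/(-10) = -1.51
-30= -30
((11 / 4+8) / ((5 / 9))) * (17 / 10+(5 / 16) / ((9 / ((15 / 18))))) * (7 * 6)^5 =437226155289 / 100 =4372261552.89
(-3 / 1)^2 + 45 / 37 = 378 / 37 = 10.22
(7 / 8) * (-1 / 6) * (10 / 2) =-35 / 48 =-0.73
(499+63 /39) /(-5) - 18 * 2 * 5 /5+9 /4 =-34807 /260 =-133.87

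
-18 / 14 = -1.29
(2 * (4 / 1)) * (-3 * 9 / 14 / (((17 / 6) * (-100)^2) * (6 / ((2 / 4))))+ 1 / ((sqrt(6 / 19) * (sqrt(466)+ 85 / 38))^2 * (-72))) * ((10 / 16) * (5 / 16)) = -839199489174127 / 5206937491144166400+ 276932125 * sqrt(466) / 191431525409712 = -0.00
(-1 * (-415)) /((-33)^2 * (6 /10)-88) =2075 /2827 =0.73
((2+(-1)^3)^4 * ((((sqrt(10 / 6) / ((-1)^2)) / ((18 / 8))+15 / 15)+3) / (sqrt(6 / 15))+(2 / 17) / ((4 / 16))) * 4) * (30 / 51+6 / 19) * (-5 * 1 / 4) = 2920 * sqrt(10) * (-27-sqrt(15)) / 8721-11680 / 5491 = -34.82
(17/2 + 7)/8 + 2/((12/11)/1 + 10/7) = 4239/1552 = 2.73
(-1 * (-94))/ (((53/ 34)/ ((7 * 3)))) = 67116/ 53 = 1266.34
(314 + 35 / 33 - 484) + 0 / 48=-5575 / 33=-168.94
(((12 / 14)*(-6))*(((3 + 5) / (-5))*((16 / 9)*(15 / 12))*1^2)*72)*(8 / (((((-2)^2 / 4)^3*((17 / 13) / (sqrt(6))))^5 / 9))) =8869399658496*sqrt(6) / 9938999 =2185884.46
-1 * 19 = -19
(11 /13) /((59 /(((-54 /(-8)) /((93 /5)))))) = 495 /95108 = 0.01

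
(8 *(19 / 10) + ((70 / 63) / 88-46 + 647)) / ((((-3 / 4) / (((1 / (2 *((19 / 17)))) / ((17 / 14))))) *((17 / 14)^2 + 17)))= -1673978572 / 102166515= -16.38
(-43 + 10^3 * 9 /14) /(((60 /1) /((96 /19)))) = 50.51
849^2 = 720801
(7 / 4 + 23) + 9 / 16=405 / 16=25.31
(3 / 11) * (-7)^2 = 147 / 11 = 13.36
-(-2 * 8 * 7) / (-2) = -56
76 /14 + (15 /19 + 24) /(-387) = 92039 /17157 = 5.36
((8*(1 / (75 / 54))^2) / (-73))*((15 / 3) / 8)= -324 / 9125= -0.04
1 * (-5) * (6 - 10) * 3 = 60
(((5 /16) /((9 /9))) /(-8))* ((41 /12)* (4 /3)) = -205 /1152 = -0.18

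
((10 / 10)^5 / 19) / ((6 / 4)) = 0.04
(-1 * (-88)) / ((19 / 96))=8448 / 19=444.63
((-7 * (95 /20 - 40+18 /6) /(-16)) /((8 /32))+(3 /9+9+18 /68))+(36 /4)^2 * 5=358.16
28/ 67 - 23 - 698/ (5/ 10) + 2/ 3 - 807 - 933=-634741/ 201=-3157.92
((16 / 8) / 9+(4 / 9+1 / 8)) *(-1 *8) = -6.33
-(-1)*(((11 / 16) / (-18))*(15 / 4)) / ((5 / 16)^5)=-90112 / 1875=-48.06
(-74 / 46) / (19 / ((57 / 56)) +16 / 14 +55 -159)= 777 / 40664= 0.02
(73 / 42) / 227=73 / 9534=0.01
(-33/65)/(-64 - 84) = 33/9620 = 0.00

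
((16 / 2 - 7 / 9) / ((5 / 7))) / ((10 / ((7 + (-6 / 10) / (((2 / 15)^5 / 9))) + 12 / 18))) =-1119403649 / 8640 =-129560.61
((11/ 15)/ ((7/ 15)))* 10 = 110/ 7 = 15.71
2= 2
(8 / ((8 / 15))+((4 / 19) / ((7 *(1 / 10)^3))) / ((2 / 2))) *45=269775 / 133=2028.38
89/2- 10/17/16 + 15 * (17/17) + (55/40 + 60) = 8217/68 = 120.84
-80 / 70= -8 / 7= -1.14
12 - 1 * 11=1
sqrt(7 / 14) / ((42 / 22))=11 * sqrt(2) / 42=0.37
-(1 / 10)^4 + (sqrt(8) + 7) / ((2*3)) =sqrt(2) / 3 + 34997 / 30000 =1.64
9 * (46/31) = 13.35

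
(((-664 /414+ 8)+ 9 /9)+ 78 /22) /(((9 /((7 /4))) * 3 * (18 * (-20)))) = -87199 /44264880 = -0.00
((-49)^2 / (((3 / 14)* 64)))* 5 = 84035 / 96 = 875.36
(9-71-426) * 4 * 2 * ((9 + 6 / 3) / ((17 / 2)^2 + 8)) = -171776 / 321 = -535.13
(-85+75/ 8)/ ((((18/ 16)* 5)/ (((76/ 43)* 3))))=-9196/ 129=-71.29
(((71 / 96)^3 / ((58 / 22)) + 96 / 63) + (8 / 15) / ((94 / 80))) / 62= 17989658405 / 523358502912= 0.03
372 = 372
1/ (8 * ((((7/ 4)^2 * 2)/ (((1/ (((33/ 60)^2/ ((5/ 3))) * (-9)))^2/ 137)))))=4000000/ 71649789057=0.00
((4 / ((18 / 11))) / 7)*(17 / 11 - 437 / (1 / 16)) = -21970 / 9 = -2441.11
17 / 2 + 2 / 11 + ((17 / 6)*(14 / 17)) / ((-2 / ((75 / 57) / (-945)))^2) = 2111141993 / 243168156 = 8.68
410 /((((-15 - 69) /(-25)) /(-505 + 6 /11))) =-28438625 /462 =-61555.47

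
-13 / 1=-13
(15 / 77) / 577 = 15 / 44429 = 0.00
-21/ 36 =-7/ 12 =-0.58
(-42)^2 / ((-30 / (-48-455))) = 147882 / 5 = 29576.40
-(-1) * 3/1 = 3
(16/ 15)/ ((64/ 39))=13/ 20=0.65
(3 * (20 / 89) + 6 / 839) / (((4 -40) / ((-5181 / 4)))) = 14643233 / 597368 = 24.51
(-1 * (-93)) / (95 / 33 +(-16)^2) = 3069 / 8543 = 0.36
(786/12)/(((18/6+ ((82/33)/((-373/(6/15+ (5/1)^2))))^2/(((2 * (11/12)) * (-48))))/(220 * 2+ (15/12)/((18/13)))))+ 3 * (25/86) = 827923383678988175/85988589795544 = 9628.29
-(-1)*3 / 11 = 3 / 11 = 0.27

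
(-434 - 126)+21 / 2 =-1099 / 2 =-549.50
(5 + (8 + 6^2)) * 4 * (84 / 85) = 193.69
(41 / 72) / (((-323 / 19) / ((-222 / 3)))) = 1517 / 612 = 2.48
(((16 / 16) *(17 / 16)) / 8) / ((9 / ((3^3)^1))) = 51 / 128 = 0.40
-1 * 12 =-12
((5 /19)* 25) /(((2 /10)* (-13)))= -625 /247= -2.53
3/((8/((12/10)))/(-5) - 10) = -9/34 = -0.26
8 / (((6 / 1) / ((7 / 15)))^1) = 28 / 45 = 0.62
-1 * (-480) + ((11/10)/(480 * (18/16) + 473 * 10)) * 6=12648033/26350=480.00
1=1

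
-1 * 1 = -1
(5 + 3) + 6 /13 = 110 /13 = 8.46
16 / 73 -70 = -5094 / 73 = -69.78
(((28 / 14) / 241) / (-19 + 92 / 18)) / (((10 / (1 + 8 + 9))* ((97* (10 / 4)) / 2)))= -648 / 73053125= -0.00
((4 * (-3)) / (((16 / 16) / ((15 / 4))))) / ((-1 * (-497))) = -45 / 497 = -0.09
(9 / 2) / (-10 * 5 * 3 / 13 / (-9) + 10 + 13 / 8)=1404 / 4027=0.35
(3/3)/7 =1/7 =0.14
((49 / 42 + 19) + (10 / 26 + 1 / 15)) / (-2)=-10.31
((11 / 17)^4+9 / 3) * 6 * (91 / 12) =12066782 / 83521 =144.48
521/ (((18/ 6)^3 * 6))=521/ 162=3.22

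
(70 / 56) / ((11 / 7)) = 35 / 44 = 0.80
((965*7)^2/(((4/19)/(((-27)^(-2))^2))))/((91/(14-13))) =123852925/27634932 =4.48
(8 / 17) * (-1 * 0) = 0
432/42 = 72/7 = 10.29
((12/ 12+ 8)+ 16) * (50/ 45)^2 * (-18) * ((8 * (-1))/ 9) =40000/ 81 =493.83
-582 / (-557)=582 / 557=1.04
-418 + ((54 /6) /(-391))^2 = -63904177 /152881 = -418.00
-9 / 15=-3 / 5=-0.60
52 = 52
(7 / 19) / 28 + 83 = 6309 / 76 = 83.01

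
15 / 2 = 7.50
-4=-4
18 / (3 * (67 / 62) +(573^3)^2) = 372 / 731472775023609373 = 0.00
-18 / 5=-3.60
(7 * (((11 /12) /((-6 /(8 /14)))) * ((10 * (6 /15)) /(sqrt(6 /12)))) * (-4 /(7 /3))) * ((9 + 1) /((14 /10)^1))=4400 * sqrt(2) /147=42.33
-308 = -308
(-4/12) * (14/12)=-7/18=-0.39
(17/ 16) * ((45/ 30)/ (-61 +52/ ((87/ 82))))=-4437/ 33376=-0.13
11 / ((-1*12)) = -11 / 12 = -0.92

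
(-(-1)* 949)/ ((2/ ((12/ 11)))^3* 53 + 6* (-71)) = -204984/ 21473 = -9.55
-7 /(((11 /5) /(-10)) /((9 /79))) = 3.62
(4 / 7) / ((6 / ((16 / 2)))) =0.76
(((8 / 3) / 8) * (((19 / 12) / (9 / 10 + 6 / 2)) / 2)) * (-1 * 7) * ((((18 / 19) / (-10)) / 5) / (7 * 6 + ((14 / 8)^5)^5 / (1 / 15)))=281474976710656 / 560376419091047767993005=0.00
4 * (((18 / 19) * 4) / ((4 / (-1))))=-72 / 19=-3.79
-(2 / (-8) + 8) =-31 / 4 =-7.75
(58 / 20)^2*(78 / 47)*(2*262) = 8593338 / 1175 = 7313.48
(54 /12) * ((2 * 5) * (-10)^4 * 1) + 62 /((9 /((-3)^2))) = 450062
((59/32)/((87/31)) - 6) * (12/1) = -64.12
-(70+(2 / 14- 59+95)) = -743 / 7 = -106.14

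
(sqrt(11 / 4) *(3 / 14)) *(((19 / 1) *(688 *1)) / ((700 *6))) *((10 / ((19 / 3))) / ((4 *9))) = 43 *sqrt(11) / 2940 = 0.05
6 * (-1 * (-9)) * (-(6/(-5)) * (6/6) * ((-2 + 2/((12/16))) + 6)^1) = 432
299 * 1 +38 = 337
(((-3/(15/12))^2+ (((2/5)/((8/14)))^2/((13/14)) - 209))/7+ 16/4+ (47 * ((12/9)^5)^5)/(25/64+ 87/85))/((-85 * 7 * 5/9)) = -187009810838636129033509/1400505819232279646250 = -133.53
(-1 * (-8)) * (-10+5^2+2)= 136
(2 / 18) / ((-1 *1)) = -1 / 9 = -0.11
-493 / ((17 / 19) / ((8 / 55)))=-4408 / 55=-80.15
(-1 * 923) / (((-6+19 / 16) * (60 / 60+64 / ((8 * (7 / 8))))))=208 / 11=18.91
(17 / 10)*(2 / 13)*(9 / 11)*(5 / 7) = 0.15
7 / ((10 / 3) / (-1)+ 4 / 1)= 21 / 2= 10.50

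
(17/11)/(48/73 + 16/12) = 3723/4796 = 0.78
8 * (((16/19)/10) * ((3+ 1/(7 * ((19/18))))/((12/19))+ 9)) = 6256/665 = 9.41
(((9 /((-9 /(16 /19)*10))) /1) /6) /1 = -4 /285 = -0.01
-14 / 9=-1.56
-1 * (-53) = 53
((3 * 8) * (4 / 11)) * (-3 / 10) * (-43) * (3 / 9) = 2064 / 55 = 37.53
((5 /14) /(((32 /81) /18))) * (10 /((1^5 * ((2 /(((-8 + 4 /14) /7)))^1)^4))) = 9685512225 /645657712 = 15.00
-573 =-573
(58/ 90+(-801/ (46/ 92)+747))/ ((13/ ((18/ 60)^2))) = -19223/ 3250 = -5.91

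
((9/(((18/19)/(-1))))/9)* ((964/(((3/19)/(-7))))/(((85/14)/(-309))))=-1756376188/765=-2295916.59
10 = 10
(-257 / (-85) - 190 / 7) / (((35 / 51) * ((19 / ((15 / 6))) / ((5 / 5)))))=-43053 / 9310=-4.62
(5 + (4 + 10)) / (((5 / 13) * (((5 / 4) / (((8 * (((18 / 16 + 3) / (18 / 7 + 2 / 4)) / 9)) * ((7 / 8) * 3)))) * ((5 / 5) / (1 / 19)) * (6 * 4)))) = 7007 / 25800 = 0.27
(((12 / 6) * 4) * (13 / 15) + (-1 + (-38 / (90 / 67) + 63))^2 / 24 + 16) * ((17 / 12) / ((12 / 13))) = 754902629 / 6998400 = 107.87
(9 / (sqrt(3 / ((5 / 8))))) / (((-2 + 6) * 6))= sqrt(30) / 32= 0.17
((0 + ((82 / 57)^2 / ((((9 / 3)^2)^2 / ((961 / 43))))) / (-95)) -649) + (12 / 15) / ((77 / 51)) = -53679877730081 / 82778493105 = -648.48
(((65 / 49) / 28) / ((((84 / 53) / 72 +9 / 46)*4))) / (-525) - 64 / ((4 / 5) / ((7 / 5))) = -112.00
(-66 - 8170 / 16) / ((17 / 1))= -33.92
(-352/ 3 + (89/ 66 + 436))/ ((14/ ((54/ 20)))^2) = 5132403/ 431200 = 11.90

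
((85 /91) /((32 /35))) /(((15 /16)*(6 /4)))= 85 /117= 0.73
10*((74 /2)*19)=7030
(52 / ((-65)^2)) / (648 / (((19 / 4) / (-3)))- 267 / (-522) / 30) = -79344 / 2638286885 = -0.00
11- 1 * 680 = -669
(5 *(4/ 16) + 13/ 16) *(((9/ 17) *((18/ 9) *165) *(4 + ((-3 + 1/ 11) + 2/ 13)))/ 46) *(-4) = -396495/ 10166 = -39.00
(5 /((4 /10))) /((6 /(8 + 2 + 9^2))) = 2275 /12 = 189.58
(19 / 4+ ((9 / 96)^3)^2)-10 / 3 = 4563404939 / 3221225472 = 1.42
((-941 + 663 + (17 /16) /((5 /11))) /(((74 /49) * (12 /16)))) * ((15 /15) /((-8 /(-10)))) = -360199 /1184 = -304.22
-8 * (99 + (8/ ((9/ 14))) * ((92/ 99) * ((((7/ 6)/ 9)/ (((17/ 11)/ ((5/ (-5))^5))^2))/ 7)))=-501031432/ 632043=-792.72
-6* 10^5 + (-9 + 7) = -600002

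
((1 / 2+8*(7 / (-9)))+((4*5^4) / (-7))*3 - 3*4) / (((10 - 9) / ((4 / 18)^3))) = -548932 / 45927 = -11.95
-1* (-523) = 523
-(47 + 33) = -80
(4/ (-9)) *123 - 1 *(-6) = -48.67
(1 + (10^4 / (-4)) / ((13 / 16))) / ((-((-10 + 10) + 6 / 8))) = 53316 / 13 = 4101.23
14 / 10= 7 / 5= 1.40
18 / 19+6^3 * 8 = 32850 / 19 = 1728.95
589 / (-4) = -589 / 4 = -147.25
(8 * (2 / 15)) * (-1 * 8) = -128 / 15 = -8.53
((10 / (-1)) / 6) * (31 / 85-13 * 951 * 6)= 6305099 / 51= 123629.39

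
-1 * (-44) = 44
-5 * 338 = -1690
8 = 8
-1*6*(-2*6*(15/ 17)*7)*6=45360/ 17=2668.24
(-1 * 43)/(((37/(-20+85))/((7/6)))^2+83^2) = -8902075/1426244509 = -0.01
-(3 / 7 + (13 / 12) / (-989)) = -35513 / 83076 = -0.43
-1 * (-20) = 20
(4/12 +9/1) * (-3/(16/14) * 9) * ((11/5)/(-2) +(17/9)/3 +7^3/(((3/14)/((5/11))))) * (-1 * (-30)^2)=1587234705/11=144294064.09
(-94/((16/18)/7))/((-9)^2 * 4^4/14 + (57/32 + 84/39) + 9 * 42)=-2155608/5425283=-0.40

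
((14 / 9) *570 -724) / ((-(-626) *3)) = 244 / 2817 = 0.09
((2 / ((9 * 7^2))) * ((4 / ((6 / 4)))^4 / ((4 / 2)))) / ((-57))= -4096 / 2036097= -0.00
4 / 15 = 0.27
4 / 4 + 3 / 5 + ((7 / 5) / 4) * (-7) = -17 / 20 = -0.85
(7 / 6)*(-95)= -665 / 6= -110.83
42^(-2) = 0.00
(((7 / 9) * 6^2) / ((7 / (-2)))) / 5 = -1.60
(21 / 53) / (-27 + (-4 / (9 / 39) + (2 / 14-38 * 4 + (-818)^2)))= 441 / 744516652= 0.00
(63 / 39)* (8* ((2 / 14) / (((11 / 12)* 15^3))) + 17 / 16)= 1473137 / 858000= 1.72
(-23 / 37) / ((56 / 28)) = -23 / 74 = -0.31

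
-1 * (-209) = 209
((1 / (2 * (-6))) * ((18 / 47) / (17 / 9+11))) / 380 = -0.00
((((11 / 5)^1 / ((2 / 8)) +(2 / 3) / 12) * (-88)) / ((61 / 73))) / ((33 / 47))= -10938028 / 8235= -1328.24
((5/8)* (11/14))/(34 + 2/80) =275/19054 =0.01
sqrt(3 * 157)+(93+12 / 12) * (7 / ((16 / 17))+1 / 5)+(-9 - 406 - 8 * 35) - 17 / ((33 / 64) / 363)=-477803 / 40+sqrt(471)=-11923.37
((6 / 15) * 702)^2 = 1971216 / 25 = 78848.64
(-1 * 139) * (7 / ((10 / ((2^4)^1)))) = -1556.80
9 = 9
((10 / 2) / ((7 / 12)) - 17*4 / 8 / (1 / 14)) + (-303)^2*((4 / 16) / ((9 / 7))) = 496757 / 28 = 17741.32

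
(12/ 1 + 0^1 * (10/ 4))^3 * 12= 20736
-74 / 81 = -0.91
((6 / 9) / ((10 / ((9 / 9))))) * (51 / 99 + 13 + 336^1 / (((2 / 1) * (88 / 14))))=1328 / 495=2.68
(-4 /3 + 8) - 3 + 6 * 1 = 29 /3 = 9.67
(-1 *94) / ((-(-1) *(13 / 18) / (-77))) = 130284 / 13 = 10021.85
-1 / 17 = -0.06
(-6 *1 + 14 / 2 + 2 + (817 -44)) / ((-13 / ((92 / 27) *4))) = -285568 / 351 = -813.58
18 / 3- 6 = 0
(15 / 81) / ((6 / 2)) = 0.06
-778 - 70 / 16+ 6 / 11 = -781.83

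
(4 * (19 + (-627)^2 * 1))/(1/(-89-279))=-578713856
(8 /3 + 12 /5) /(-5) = -76 /75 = -1.01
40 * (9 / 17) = 360 / 17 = 21.18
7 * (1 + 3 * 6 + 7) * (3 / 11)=49.64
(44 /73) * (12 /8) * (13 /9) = 286 /219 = 1.31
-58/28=-29/14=-2.07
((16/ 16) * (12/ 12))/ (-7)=-0.14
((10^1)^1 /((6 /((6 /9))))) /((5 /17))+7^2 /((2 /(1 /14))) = 199 /36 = 5.53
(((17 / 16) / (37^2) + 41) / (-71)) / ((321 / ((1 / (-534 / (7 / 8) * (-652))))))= -6286567 / 1390482897878016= -0.00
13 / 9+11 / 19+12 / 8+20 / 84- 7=-7753 / 2394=-3.24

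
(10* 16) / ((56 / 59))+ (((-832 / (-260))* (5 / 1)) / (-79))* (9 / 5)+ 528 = 1925012 / 2765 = 696.21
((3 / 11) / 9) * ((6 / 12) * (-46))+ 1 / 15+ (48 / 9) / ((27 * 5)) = -2632 / 4455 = -0.59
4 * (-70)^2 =19600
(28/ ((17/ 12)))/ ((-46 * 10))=-84/ 1955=-0.04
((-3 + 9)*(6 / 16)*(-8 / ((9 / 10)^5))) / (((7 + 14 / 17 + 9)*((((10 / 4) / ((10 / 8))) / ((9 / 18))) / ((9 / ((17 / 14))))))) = -350000 / 104247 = -3.36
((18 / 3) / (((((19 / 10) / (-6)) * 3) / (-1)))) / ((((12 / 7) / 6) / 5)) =2100 / 19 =110.53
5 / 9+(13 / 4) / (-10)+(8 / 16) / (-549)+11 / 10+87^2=55414813 / 7320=7570.33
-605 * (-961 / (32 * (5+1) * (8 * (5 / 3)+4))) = 581405 / 3328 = 174.70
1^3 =1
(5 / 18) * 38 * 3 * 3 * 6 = 570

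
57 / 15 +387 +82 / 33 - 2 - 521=-21403 / 165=-129.72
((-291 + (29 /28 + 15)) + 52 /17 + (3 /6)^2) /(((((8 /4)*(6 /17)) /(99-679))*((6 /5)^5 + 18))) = 14648171875 /1344546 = 10894.51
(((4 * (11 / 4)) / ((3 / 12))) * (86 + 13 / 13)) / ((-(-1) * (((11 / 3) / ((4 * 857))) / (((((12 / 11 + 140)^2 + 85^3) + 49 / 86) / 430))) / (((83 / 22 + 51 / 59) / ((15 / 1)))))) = 5921743056603534966 / 3630003025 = 1631332815.93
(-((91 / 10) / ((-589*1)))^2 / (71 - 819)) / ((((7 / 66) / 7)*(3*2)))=8281 / 2359062800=0.00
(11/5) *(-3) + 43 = 182/5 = 36.40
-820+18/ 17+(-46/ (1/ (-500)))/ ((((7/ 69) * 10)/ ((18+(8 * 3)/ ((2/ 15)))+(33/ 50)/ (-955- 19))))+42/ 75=6502484686217/ 1448825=4488109.11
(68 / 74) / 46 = 17 / 851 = 0.02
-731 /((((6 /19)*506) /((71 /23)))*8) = -986119 /558624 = -1.77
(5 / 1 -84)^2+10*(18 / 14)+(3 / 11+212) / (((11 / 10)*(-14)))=5285342 / 847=6240.07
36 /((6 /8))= 48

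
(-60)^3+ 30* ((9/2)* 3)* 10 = -211950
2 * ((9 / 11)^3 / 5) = 1458 / 6655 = 0.22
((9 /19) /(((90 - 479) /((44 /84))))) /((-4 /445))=14685 /206948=0.07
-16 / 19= -0.84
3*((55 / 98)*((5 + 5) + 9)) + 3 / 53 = 166449 / 5194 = 32.05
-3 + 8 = 5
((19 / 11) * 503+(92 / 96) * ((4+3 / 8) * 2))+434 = 1384631 / 1056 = 1311.20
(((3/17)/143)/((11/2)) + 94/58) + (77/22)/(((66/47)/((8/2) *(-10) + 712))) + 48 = 1337354049/775489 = 1724.53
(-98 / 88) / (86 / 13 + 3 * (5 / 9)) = -1911 / 14212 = -0.13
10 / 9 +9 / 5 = 131 / 45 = 2.91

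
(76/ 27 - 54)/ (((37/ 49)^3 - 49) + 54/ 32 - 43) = 2601454688/ 4568193639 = 0.57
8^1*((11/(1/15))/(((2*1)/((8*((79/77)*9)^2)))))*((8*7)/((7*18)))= 200082.52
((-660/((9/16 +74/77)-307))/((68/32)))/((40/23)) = 1246784/2132633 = 0.58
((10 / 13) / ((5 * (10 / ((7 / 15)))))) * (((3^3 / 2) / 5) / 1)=63 / 3250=0.02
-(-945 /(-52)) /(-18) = 105 /104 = 1.01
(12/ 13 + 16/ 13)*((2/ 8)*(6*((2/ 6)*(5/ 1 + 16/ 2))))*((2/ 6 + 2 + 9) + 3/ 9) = 490/ 3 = 163.33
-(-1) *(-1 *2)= -2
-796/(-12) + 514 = 1741/3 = 580.33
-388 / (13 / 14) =-5432 / 13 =-417.85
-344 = -344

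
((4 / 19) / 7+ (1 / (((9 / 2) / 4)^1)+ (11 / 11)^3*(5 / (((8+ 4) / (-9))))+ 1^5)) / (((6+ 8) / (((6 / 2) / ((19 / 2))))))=-8767 / 212268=-0.04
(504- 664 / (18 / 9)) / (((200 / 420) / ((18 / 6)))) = 5418 / 5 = 1083.60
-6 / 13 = -0.46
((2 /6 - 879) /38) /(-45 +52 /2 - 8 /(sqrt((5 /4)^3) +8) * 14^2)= 16532992 * sqrt(5) /2157934215 +77170218 /719311405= 0.12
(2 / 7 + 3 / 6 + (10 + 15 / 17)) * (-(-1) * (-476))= -5554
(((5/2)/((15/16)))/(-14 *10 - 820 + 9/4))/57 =-0.00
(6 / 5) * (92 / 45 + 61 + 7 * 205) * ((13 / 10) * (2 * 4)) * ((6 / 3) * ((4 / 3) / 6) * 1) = 8309.15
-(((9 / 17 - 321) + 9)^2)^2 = -786074770850625 / 83521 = -9411702097.08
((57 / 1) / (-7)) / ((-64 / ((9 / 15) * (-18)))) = -1.37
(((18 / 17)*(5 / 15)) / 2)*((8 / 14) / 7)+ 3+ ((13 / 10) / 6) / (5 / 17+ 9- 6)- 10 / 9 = 1.97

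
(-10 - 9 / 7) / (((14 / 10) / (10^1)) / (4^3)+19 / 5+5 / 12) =-758400 / 283507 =-2.68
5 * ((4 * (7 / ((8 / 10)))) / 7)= 25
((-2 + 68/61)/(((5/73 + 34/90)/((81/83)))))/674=-7184295/2501334646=-0.00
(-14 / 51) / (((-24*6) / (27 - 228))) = -469 / 1224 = -0.38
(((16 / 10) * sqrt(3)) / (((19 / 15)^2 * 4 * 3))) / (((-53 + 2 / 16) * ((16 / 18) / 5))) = -150 * sqrt(3) / 16967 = -0.02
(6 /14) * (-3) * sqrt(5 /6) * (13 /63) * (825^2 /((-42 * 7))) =983125 * sqrt(30) /9604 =560.68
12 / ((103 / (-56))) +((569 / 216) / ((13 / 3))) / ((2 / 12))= -46225 / 16068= -2.88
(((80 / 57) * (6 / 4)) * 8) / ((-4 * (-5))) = 16 / 19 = 0.84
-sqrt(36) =-6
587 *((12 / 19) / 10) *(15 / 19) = 10566 / 361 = 29.27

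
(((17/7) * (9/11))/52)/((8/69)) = 10557/32032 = 0.33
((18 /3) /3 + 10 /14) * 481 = 9139 /7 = 1305.57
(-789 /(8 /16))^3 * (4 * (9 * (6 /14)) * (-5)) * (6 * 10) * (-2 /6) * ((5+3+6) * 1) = -84874015123200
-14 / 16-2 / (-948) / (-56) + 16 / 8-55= -53.88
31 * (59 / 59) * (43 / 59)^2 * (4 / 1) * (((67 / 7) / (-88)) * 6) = -11521119 / 268037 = -42.98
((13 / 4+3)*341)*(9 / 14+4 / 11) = 120125 / 56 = 2145.09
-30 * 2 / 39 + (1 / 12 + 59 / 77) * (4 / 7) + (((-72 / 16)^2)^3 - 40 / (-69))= 85642681401 / 10314304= 8303.29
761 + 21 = 782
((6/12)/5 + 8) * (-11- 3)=-567/5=-113.40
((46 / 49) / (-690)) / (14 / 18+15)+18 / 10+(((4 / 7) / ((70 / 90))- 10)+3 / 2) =-14824 / 2485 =-5.97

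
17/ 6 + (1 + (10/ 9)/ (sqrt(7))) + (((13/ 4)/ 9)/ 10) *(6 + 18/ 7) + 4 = 10 *sqrt(7)/ 63 + 57/ 7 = 8.56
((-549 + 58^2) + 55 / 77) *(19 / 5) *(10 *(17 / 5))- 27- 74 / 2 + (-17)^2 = 2548107 / 7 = 364015.29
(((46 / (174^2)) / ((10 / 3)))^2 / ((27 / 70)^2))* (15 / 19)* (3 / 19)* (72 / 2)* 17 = 2203285 / 20681603721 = 0.00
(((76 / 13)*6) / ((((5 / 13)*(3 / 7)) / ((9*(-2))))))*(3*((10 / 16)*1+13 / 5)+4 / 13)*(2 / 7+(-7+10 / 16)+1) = 50596677 / 260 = 194602.60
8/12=2/3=0.67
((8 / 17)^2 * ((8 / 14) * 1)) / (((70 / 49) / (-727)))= -93056 / 1445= -64.40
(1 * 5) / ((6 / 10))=25 / 3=8.33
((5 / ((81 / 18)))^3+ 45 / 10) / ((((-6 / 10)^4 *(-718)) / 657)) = -390595625 / 9421596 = -41.46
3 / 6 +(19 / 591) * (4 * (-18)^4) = 5318981 / 394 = 13499.95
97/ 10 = 9.70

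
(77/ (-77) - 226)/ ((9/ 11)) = -2497/ 9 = -277.44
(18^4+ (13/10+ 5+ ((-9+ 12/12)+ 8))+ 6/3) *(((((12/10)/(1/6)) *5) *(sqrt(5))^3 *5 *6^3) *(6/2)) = 61226843760 *sqrt(5) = 136907384695.12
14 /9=1.56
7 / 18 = 0.39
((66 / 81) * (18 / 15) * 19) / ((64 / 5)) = 209 / 144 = 1.45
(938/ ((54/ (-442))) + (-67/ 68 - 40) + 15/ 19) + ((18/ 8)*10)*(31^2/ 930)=-134210077/ 17442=-7694.65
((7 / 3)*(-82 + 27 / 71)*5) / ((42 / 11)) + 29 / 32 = -5081069 / 20448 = -248.49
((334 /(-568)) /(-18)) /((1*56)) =167 /286272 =0.00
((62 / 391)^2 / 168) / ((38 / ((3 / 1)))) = 961 / 81332692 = 0.00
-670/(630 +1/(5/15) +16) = -670/649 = -1.03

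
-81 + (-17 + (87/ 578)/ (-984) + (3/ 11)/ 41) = -204357999/ 2085424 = -97.99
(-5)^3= -125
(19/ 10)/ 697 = 19/ 6970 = 0.00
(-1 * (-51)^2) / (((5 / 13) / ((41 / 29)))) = -1386333 / 145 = -9560.92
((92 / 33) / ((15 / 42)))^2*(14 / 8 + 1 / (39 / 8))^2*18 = 771616328 / 184041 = 4192.63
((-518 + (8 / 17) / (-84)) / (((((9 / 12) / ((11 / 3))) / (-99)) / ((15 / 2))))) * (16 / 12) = 895051520 / 357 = 2507147.11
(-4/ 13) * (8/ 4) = -8/ 13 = -0.62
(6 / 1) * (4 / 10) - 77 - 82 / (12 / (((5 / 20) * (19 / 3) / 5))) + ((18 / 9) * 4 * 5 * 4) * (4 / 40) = -4375 / 72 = -60.76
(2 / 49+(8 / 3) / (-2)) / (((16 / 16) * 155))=-38 / 4557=-0.01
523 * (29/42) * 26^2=5126446/21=244116.48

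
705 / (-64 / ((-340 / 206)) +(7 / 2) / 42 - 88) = -719100 / 50123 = -14.35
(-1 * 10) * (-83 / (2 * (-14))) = -415 / 14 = -29.64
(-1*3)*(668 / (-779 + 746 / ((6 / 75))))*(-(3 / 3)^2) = 1002 / 4273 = 0.23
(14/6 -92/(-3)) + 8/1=41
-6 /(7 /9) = -54 /7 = -7.71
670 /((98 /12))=4020 /49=82.04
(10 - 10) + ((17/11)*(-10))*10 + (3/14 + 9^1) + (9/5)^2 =-547051/3850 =-142.09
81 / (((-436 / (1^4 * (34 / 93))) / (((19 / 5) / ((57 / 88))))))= -6732 / 16895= -0.40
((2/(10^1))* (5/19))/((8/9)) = 9/152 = 0.06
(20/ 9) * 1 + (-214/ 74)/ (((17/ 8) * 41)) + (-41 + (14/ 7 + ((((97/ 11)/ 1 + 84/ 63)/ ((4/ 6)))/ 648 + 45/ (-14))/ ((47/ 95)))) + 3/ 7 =-5180778643949/ 120956186736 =-42.83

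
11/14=0.79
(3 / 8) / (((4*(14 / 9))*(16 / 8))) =27 / 896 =0.03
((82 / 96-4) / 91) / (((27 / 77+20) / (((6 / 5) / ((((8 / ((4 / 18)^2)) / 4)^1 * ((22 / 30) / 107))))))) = -16157 / 2200068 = -0.01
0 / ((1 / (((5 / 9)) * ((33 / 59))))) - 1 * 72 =-72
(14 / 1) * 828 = 11592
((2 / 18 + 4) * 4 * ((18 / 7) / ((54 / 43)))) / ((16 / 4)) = 8.42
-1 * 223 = -223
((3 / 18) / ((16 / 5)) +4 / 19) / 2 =479 / 3648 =0.13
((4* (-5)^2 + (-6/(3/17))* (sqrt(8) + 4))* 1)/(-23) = 36/23 + 68* sqrt(2)/23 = 5.75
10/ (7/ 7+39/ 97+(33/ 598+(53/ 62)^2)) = 222975064/ 48786833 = 4.57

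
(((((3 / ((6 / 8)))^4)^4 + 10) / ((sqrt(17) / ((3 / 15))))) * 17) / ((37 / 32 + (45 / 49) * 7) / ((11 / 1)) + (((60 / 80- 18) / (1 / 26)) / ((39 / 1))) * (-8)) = 10582799441984 * sqrt(17) / 1141935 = 38210581.09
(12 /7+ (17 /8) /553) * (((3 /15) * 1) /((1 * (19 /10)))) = 7601 /42028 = 0.18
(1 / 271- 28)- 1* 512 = -146339 / 271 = -540.00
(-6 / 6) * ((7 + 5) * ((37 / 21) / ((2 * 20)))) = -37 / 70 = -0.53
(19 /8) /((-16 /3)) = -57 /128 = -0.45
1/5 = 0.20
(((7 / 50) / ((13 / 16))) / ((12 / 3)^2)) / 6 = 7 / 3900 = 0.00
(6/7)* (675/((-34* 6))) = -2.84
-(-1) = 1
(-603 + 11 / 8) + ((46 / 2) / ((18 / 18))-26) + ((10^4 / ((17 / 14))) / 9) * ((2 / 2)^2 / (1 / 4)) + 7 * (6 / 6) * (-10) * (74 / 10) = 3105907 / 1224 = 2537.51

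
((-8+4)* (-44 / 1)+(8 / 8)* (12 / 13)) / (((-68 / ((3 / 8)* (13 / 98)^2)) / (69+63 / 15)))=-820755 / 653072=-1.26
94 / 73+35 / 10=699 / 146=4.79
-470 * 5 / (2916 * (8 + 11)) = -1175 / 27702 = -0.04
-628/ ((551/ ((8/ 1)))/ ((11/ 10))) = -27632/ 2755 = -10.03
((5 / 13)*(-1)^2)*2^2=20 / 13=1.54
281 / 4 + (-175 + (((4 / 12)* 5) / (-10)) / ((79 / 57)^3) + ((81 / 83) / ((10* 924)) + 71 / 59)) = -770477614805783 / 7436388907640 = -103.61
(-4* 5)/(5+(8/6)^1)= -3.16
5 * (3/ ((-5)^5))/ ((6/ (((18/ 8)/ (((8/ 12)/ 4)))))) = -27/ 2500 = -0.01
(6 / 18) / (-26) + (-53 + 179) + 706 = 831.99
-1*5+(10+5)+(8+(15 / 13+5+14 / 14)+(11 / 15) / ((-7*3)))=102862 / 4095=25.12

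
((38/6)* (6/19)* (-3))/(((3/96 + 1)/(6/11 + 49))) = -34880/121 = -288.26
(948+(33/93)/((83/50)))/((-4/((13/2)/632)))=-2.44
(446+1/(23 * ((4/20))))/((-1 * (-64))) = 10263/1472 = 6.97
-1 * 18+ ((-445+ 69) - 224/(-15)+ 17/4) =-22489/60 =-374.82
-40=-40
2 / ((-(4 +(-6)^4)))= -1 / 650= -0.00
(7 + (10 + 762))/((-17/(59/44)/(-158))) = 3630919/374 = 9708.34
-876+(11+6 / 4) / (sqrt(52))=-876+25 * sqrt(13) / 52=-874.27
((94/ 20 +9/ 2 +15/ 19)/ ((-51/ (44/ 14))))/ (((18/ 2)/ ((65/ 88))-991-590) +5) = 135707/ 344739192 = 0.00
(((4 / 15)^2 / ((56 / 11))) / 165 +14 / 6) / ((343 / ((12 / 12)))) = 0.01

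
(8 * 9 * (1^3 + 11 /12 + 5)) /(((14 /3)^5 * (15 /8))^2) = 0.00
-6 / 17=-0.35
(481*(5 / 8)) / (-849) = -2405 / 6792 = -0.35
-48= -48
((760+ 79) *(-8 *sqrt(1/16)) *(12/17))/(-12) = 1678/17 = 98.71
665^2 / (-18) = -442225 / 18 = -24568.06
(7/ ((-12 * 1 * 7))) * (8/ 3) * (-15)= 10/ 3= 3.33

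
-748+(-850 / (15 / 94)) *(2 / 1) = -34204 / 3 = -11401.33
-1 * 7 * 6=-42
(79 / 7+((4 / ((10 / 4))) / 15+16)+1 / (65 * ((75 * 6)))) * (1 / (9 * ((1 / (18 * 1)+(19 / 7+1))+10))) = 5608597 / 25374375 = 0.22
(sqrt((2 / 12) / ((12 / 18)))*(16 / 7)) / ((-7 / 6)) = -48 / 49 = -0.98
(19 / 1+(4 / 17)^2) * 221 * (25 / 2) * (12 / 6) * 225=402699375 / 17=23688198.53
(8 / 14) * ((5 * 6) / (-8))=-2.14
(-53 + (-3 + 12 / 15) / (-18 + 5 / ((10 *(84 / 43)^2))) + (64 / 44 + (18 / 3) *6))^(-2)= 0.00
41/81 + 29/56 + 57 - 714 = -2975507/4536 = -655.98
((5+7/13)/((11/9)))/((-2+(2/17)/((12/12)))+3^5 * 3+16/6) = 33048/5322317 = 0.01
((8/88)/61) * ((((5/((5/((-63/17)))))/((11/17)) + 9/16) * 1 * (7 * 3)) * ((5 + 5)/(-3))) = 0.54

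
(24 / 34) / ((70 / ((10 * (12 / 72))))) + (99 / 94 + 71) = 806175 / 11186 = 72.07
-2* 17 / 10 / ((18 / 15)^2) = -85 / 36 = -2.36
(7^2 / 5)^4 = 5764801 / 625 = 9223.68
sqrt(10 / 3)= sqrt(30) / 3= 1.83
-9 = -9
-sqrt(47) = -6.86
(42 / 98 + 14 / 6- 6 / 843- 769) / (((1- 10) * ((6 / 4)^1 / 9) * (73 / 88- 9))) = -795803888 / 12728457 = -62.52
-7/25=-0.28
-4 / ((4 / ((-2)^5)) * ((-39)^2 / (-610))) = -19520 / 1521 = -12.83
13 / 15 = 0.87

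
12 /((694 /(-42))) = -252 /347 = -0.73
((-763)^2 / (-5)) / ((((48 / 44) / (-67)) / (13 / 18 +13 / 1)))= 105977462591 / 1080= 98127280.18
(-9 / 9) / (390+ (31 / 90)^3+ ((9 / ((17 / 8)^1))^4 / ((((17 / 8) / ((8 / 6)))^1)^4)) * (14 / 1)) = -5085327174489000 / 5534074746901690831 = -0.00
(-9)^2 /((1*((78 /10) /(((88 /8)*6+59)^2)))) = 2109375 /13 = 162259.62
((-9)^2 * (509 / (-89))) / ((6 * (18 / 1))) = -1527 / 356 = -4.29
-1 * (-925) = 925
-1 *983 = -983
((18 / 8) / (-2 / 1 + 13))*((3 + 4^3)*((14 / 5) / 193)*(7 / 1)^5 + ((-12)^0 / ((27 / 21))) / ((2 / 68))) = 35528591 / 10615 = 3347.02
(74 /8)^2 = 1369 /16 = 85.56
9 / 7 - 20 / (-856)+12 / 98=15011 / 10486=1.43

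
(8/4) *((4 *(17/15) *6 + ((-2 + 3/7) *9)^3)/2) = -4804847/1715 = -2801.66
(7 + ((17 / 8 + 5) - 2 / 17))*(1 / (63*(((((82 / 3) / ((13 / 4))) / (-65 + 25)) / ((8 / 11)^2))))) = -330200 / 590359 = -0.56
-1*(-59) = 59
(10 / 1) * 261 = 2610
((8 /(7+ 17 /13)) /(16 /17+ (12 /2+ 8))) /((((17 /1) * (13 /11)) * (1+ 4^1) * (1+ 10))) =1 /17145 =0.00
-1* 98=-98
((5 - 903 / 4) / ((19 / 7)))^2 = 38204761 / 5776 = 6614.40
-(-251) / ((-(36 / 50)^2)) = -156875 / 324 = -484.18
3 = 3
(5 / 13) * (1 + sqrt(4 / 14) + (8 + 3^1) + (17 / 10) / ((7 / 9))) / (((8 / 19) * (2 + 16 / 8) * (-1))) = -18867 / 5824 -95 * sqrt(14) / 2912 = -3.36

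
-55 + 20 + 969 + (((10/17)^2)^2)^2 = 6515457449894/6975757441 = 934.01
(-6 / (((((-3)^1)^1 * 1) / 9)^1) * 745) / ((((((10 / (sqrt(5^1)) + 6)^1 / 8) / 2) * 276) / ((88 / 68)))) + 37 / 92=590669 / 1564-49170 * sqrt(5) / 391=96.47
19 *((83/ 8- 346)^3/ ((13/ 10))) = -1838893066875/ 3328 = -552552003.27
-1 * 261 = -261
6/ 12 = 1/ 2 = 0.50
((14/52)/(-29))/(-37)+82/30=2.73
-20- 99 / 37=-839 / 37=-22.68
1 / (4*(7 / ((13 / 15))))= 13 / 420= 0.03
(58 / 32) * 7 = 12.69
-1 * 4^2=-16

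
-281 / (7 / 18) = -5058 / 7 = -722.57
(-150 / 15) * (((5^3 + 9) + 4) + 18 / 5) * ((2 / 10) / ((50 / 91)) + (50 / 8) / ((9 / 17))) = -6462034 / 375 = -17232.09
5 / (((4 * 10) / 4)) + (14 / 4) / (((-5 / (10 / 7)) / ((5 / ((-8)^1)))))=9 / 8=1.12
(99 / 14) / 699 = 33 / 3262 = 0.01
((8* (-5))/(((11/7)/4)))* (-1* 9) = 10080/11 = 916.36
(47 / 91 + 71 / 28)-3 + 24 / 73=10123 / 26572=0.38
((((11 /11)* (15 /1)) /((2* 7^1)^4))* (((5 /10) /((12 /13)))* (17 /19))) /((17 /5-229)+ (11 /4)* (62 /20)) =-5525 /6337756432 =-0.00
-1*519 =-519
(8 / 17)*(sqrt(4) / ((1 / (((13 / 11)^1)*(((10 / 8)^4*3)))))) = 24375 / 2992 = 8.15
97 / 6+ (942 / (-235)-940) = -1308257 / 1410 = -927.84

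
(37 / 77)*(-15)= -555 / 77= -7.21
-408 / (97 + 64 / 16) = -408 / 101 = -4.04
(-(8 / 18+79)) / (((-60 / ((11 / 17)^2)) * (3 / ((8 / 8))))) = 17303 / 93636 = 0.18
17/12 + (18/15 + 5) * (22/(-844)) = 15889/12660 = 1.26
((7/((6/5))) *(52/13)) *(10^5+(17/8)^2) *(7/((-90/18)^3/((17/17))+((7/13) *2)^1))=-20384920465/154656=-131808.14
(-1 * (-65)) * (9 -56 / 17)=6305 / 17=370.88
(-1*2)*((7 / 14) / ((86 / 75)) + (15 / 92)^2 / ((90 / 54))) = -164505 / 181976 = -0.90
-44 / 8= -11 / 2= -5.50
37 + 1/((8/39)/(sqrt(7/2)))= 46.12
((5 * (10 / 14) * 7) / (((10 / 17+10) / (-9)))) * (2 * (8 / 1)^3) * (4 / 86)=-43520 / 43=-1012.09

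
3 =3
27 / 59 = 0.46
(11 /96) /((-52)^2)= 11 /259584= 0.00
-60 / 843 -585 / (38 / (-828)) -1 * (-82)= 68492808 / 5339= 12828.77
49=49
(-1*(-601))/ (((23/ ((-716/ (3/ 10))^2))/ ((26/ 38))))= 400538132800/ 3933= 101840359.22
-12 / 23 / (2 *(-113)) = 6 / 2599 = 0.00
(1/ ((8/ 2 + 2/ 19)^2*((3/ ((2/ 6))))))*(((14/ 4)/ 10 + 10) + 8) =0.12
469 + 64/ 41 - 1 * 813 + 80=-10760/ 41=-262.44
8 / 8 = 1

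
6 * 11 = 66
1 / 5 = 0.20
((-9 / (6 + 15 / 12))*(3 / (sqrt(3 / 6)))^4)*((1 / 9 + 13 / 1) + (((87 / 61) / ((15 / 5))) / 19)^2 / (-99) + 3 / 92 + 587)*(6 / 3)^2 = -9515906290989072 / 9855652697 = -965527.76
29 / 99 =0.29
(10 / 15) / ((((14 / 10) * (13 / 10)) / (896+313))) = 3100 / 7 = 442.86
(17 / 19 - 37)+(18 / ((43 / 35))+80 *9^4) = 428809432 / 817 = 524858.55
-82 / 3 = -27.33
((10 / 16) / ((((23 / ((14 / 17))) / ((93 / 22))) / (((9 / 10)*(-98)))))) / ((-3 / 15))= 1435455 / 34408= 41.72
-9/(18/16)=-8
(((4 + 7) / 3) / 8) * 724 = 1991 / 6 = 331.83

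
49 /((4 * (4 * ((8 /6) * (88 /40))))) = 735 /704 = 1.04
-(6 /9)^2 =-4 /9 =-0.44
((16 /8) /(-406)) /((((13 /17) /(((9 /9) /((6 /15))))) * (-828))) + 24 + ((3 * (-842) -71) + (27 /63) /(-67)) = -753382257185 /292802328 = -2573.01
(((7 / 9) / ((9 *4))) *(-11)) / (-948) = 77 / 307152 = 0.00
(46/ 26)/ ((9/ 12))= 92/ 39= 2.36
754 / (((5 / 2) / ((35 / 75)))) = 10556 / 75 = 140.75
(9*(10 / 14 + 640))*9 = 363285 / 7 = 51897.86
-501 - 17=-518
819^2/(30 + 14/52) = 17439786/787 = 22159.83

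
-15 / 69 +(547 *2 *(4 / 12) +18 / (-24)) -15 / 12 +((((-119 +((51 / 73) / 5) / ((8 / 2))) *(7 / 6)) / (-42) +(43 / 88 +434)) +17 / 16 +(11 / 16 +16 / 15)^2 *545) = 527295538073 / 212762880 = 2478.32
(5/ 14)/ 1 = 5/ 14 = 0.36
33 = 33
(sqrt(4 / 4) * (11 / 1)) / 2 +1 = 13 / 2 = 6.50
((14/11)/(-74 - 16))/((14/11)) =-1/90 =-0.01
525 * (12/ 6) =1050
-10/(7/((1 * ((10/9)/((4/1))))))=-25/63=-0.40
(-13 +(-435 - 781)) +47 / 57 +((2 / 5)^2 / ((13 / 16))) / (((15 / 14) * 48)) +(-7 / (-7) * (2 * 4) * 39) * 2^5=2433025814 / 277875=8755.83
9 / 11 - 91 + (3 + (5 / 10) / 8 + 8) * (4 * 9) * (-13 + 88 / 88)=-4869.18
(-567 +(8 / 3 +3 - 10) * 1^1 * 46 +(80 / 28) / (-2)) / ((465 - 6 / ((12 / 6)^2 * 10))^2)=-6449200 / 1815118389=-0.00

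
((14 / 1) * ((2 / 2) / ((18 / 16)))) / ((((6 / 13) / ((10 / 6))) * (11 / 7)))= 25480 / 891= 28.60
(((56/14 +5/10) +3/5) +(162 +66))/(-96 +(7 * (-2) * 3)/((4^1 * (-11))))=-8547/3485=-2.45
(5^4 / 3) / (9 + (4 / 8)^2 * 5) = 2500 / 123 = 20.33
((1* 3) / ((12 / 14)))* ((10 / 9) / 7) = 5 / 9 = 0.56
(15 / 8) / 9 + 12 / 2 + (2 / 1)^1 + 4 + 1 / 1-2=269 / 24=11.21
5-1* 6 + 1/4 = -3/4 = -0.75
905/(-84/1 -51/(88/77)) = -7.04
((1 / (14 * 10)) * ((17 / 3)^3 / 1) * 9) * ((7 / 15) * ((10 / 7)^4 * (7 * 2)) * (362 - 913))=-541412600 / 3087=-175384.71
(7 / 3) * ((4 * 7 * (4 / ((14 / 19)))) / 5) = 70.93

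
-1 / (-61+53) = 1 / 8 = 0.12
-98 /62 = -49 /31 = -1.58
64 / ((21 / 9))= 192 / 7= 27.43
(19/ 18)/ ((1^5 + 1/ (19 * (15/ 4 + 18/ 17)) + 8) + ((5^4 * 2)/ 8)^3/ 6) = 2518336/ 1516867201365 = 0.00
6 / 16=3 / 8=0.38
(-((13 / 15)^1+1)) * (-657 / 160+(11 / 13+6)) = -39893 / 7800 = -5.11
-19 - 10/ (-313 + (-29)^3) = -234664/ 12351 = -19.00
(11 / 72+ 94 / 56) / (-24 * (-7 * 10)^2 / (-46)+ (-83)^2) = 0.00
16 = 16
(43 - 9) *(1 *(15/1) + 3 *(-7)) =-204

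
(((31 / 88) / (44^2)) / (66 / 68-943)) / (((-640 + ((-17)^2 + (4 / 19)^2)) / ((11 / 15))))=190247 / 471367308244800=0.00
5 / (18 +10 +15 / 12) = 20 / 117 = 0.17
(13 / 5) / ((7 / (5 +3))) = 104 / 35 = 2.97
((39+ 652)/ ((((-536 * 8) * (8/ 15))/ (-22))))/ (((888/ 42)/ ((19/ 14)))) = 2166285/ 5076992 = 0.43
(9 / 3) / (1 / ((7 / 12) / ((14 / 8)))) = 1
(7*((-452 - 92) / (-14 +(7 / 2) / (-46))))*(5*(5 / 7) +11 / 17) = 1141.23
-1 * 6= -6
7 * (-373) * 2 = -5222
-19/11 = -1.73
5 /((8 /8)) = 5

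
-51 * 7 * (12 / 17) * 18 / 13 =-4536 / 13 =-348.92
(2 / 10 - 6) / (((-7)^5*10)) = 29 / 840350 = 0.00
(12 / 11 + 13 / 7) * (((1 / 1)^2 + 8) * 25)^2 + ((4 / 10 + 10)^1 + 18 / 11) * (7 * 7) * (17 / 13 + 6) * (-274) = -1032711221 / 1001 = -1031679.54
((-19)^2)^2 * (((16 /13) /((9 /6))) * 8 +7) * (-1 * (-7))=482578663 /39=12373811.87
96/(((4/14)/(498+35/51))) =2848496/17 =167558.59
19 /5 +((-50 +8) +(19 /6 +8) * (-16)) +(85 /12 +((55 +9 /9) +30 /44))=-101047 /660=-153.10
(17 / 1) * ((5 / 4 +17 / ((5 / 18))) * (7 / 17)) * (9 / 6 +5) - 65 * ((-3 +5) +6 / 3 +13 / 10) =99879 / 40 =2496.98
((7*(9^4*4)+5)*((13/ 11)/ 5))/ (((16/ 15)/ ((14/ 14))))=7164807/ 176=40709.13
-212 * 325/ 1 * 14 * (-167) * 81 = 13048144200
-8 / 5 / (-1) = 8 / 5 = 1.60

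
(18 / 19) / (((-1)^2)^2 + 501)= 9 / 4769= 0.00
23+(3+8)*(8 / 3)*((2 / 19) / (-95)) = 124369 / 5415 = 22.97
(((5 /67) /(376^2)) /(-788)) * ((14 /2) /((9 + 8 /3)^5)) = -243 /11200795998560000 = -0.00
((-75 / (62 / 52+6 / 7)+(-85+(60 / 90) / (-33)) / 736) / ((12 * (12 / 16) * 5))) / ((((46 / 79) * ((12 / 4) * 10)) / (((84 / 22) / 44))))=-551746426973 / 136146835756800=-0.00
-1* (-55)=55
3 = 3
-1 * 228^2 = -51984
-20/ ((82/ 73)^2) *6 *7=-1119090/ 1681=-665.73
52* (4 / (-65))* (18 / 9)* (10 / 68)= -16 / 17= -0.94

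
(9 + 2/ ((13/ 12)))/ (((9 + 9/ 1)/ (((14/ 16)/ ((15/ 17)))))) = 5593/ 9360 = 0.60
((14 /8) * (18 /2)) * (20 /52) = 315 /52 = 6.06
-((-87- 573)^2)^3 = -82653950016000000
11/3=3.67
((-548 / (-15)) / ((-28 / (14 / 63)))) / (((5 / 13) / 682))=-2429284 / 4725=-514.13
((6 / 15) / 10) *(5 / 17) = 1 / 85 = 0.01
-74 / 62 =-37 / 31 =-1.19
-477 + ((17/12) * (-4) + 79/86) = -124291/258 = -481.75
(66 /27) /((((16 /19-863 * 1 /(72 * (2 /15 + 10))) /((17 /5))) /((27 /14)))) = -186048 /3955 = -47.04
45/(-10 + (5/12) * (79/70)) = -7560/1601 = -4.72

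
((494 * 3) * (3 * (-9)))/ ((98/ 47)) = -940329/ 49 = -19190.39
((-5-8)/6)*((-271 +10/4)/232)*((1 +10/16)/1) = 30251/7424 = 4.07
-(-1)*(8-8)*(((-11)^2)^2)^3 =0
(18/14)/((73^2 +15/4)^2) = 0.00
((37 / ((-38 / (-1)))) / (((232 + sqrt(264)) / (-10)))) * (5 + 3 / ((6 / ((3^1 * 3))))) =-1073 / 2678 + 37 * sqrt(66) / 10712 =-0.37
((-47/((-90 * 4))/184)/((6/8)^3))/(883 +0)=47/24675435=0.00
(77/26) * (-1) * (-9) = 693/26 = 26.65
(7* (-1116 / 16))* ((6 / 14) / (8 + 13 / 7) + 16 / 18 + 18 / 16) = -739319 / 736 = -1004.51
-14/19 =-0.74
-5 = -5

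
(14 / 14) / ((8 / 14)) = 7 / 4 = 1.75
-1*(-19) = 19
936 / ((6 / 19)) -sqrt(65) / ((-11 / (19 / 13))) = 19* sqrt(65) / 143+2964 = 2965.07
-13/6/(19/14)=-91/57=-1.60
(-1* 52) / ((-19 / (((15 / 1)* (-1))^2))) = 615.79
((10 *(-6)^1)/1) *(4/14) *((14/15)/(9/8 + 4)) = -128/41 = -3.12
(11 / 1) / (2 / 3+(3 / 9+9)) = 1.10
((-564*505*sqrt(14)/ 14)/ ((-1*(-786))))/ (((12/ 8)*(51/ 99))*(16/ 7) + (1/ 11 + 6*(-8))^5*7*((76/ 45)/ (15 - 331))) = -13589149199175*sqrt(14)/ 4957630259654668207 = -0.00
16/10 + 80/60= 44/15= 2.93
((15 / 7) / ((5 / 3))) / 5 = 9 / 35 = 0.26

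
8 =8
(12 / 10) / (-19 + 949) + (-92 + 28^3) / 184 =4235421 / 35650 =118.81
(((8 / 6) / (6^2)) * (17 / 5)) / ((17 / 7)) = 7 / 135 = 0.05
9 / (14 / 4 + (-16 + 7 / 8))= -24 / 31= -0.77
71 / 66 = 1.08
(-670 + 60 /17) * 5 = -56650 /17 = -3332.35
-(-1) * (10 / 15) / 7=2 / 21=0.10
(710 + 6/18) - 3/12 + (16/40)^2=213073/300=710.24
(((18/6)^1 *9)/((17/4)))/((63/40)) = 480/119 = 4.03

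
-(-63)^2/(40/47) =-186543/40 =-4663.58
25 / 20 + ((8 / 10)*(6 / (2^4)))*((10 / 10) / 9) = 1.28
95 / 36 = 2.64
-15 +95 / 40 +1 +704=692.38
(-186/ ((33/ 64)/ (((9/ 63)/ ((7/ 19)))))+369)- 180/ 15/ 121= 1357901/ 5929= 229.03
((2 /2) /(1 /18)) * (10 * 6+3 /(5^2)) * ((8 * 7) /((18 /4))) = 336672 /25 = 13466.88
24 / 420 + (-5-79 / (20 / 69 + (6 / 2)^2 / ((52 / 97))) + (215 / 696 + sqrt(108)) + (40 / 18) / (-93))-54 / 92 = -3260244229223 / 330300187560 + 6 * sqrt(3) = 0.52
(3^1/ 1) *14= 42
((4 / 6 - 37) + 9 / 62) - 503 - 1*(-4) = -99545 / 186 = -535.19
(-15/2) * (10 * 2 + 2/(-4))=-585/4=-146.25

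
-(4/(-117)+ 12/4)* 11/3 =-3817/351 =-10.87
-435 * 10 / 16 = -2175 / 8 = -271.88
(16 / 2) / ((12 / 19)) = 38 / 3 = 12.67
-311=-311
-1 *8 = -8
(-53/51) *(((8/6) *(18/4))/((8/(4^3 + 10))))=-1961/34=-57.68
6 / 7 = 0.86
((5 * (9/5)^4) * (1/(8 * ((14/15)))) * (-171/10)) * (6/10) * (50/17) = -10097379/47600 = -212.13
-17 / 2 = -8.50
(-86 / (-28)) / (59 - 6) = 43 / 742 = 0.06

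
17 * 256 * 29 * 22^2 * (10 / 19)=610846720 / 19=32149827.37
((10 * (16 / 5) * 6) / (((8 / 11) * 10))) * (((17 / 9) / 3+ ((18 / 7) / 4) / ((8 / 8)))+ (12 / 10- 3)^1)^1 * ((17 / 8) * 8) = -372878 / 1575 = -236.75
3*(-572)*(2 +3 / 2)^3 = -147147 / 2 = -73573.50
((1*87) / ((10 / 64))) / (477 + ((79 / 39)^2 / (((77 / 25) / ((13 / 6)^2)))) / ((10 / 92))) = 34727616 / 33339065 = 1.04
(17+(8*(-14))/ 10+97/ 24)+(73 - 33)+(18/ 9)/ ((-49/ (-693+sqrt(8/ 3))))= 65627/ 840 - 4*sqrt(6)/ 147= 78.06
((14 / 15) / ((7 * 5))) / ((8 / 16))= 4 / 75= 0.05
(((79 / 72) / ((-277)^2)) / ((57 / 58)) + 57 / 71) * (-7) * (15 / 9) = -314114269595 / 33536404404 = -9.37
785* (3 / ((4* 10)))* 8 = 471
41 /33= 1.24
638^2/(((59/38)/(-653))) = -10100389816/59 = -171193047.73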